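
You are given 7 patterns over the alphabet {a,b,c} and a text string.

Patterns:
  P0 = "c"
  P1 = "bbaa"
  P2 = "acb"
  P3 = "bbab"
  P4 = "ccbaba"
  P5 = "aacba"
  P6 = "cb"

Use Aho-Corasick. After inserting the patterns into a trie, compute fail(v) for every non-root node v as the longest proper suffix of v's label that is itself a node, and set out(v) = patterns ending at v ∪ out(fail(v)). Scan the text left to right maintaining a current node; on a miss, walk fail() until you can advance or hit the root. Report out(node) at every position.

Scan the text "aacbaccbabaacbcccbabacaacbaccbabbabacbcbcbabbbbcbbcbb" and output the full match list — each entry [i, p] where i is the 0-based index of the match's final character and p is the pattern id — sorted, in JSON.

Build automaton:
Trie (insert patterns):
  0='ε' goto a→6 b→2 c→1
  1='c' goto b→19 c→10  [P0 ends]
  2='b' goto b→3
  3='bb' goto a→4
  4='bba' goto a→5 b→9
  5='bbaa' goto ·  [P1 ends]
  6='a' goto a→15 c→7
  7='ac' goto b→8
  8='acb' goto ·  [P2 ends]
  9='bbab' goto ·  [P3 ends]
  10='cc' goto b→11
  11='ccb' goto a→12
  12='ccba' goto b→13
  13='ccbab' goto a→14
  14='ccbaba' goto ·  [P4 ends]
  15='aa' goto c→16
  16='aac' goto b→17
  17='aacb' goto a→18
  18='aacba' goto ·  [P5 ends]
  19='cb' goto ·  [P6 ends]

BFS fail/out derivation:
  n1('c'): parent n0 fail=0; on 'c' 0 → fail=0;  out {0}∪∅={0}
  n2('b'): parent n0 fail=0; on 'b' 0 → fail=0;  out ∅∪∅=∅
  n6('a'): parent n0 fail=0; on 'a' 0 → fail=0;  out ∅∪∅=∅
  n3('bb'): parent n2 fail=0; on 'b' 0 → fail=2;  out ∅∪∅=∅
  n7('ac'): parent n6 fail=0; on 'c' 0 → fail=1;  out ∅∪{0}={0}
  n10('cc'): parent n1 fail=0; on 'c' 0 → fail=1;  out ∅∪{0}={0}
  n15('aa'): parent n6 fail=0; on 'a' 0 → fail=6;  out ∅∪∅=∅
  n19('cb'): parent n1 fail=0; on 'b' 0 → fail=2;  out {6}∪∅={6}
  n4('bba'): parent n3 fail=2; on 'a' 2→0 → fail=6;  out ∅∪∅=∅
  n8('acb'): parent n7 fail=1; on 'b' 1 → fail=19;  out {2}∪{6}={2,6}
  n11('ccb'): parent n10 fail=1; on 'b' 1 → fail=19;  out ∅∪{6}={6}
  n16('aac'): parent n15 fail=6; on 'c' 6 → fail=7;  out ∅∪{0}={0}
  n5('bbaa'): parent n4 fail=6; on 'a' 6 → fail=15;  out {1}∪∅={1}
  n9('bbab'): parent n4 fail=6; on 'b' 6→0 → fail=2;  out {3}∪∅={3}
  n12('ccba'): parent n11 fail=19; on 'a' 19→2→0 → fail=6;  out ∅∪∅=∅
  n17('aacb'): parent n16 fail=7; on 'b' 7 → fail=8;  out ∅∪{2,6}={2,6}
  n13('ccbab'): parent n12 fail=6; on 'b' 6→0 → fail=2;  out ∅∪∅=∅
  n18('aacba'): parent n17 fail=8; on 'a' 8→19→2→0 → fail=6;  out {5}∪∅={5}
  n14('ccbaba'): parent n13 fail=2; on 'a' 2→0 → fail=6;  out {4}∪∅={4}

Scan:
pos 0 'a': at 6
pos 1 'a': at 15
pos 2 'c': at 16  → match P0@[2:2]
pos 3 'b': at 17  → match P2@[1:3],P6@[2:3]
pos 4 'a': at 18  → match P5@[0:4]
pos 5 'c': at 7 (via fail)  → match P0@[5:5]
pos 6 'c': at 10 (via fail)  → match P0@[6:6]
pos 7 'b': at 11  → match P6@[6:7]
pos 8 'a': at 12
pos 9 'b': at 13
pos 10 'a': at 14  → match P4@[5:10]
pos 11 'a': at 15 (via fail)
pos 12 'c': at 16  → match P0@[12:12]
pos 13 'b': at 17  → match P2@[11:13],P6@[12:13]
pos 14 'c': at 1 (via fail)  → match P0@[14:14]
pos 15 'c': at 10  → match P0@[15:15]
pos 16 'c': at 10 (via fail)  → match P0@[16:16]
pos 17 'b': at 11  → match P6@[16:17]
pos 18 'a': at 12
pos 19 'b': at 13
pos 20 'a': at 14  → match P4@[15:20]
pos 21 'c': at 7 (via fail)  → match P0@[21:21]
pos 22 'a': at 6 (via fail)
pos 23 'a': at 15
pos 24 'c': at 16  → match P0@[24:24]
pos 25 'b': at 17  → match P2@[23:25],P6@[24:25]
pos 26 'a': at 18  → match P5@[22:26]
pos 27 'c': at 7 (via fail)  → match P0@[27:27]
pos 28 'c': at 10 (via fail)  → match P0@[28:28]
pos 29 'b': at 11  → match P6@[28:29]
pos 30 'a': at 12
pos 31 'b': at 13
pos 32 'b': at 3 (via fail)
pos 33 'a': at 4
pos 34 'b': at 9  → match P3@[31:34]
pos 35 'a': at 6 (via fail)
pos 36 'c': at 7  → match P0@[36:36]
pos 37 'b': at 8  → match P2@[35:37],P6@[36:37]
pos 38 'c': at 1 (via fail)  → match P0@[38:38]
pos 39 'b': at 19  → match P6@[38:39]
pos 40 'c': at 1 (via fail)  → match P0@[40:40]
pos 41 'b': at 19  → match P6@[40:41]
pos 42 'a': at 6 (via fail)
pos 43 'b': at 2 (via fail)
pos 44 'b': at 3
pos 45 'b': at 3 (via fail)
pos 46 'b': at 3 (via fail)
pos 47 'c': at 1 (via fail)  → match P0@[47:47]
pos 48 'b': at 19  → match P6@[47:48]
pos 49 'b': at 3 (via fail)
pos 50 'c': at 1 (via fail)  → match P0@[50:50]
pos 51 'b': at 19  → match P6@[50:51]
pos 52 'b': at 3 (via fail)

Matches: [[2,0],[3,2],[3,6],[4,5],[5,0],[6,0],[7,6],[10,4],[12,0],[13,2],[13,6],[14,0],[15,0],[16,0],[17,6],[20,4],[21,0],[24,0],[25,2],[25,6],[26,5],[27,0],[28,0],[29,6],[34,3],[36,0],[37,2],[37,6],[38,0],[39,6],[40,0],[41,6],[47,0],[48,6],[50,0],[51,6]]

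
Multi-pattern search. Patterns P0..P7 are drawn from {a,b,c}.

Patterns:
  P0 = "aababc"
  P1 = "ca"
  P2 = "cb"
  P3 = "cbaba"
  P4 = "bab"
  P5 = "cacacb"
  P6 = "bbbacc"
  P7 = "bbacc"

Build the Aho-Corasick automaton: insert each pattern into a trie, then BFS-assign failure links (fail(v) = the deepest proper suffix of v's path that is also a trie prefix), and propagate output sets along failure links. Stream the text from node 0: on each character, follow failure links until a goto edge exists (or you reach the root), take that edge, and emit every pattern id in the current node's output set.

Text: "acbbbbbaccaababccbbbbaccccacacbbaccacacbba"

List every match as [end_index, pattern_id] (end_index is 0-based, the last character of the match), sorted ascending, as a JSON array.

Build automaton:
Trie (insert patterns):
  n0 'ε': a→1 b→13 c→7
  n1 'a': a→2
  n2 'aa': b→3
  n3 'aab': a→4
  n4 'aaba': b→5
  n5 'aabab': c→6
  n6 'aababc': ·  ←P0
  n7 'c': a→8 b→9
  n8 'ca': c→16  ←P1
  n9 'cb': a→10  ←P2
  n10 'cba': b→11
  n11 'cbab': a→12
  n12 'cbaba': ·  ←P3
  n13 'b': a→14 b→20
  n14 'ba': b→15
  n15 'bab': ·  ←P4
  n16 'cac': a→17
  n17 'caca': c→18
  n18 'cacac': b→19
  n19 'cacacb': ·  ←P5
  n20 'bb': a→25 b→21
  n21 'bbb': a→22
  n22 'bbba': c→23
  n23 'bbbac': c→24
  n24 'bbbacc': ·  ←P6
  n25 'bba': c→26
  n26 'bbac': c→27
  n27 'bbacc': ·  ←P7

BFS fail/out derivation:
  fail(1) 'a': from fail(0)=0 chase 'a': 0 ⇒ 0;  out=∅∪out(0)=∅
  fail(7) 'c': from fail(0)=0 chase 'c': 0 ⇒ 0;  out=∅∪out(0)=∅
  fail(13) 'b': from fail(0)=0 chase 'b': 0 ⇒ 0;  out=∅∪out(0)=∅
  fail(2) 'aa': from fail(1)=0 chase 'a': 0 ⇒ 1;  out=∅∪out(1)=∅
  fail(8) 'ca': from fail(7)=0 chase 'a': 0 ⇒ 1;  out={1}∪out(1)={1}
  fail(9) 'cb': from fail(7)=0 chase 'b': 0 ⇒ 13;  out={2}∪out(13)={2}
  fail(14) 'ba': from fail(13)=0 chase 'a': 0 ⇒ 1;  out=∅∪out(1)=∅
  fail(20) 'bb': from fail(13)=0 chase 'b': 0 ⇒ 13;  out=∅∪out(13)=∅
  fail(3) 'aab': from fail(2)=1 chase 'b': 1→0 ⇒ 13;  out=∅∪out(13)=∅
  fail(10) 'cba': from fail(9)=13 chase 'a': 13 ⇒ 14;  out=∅∪out(14)=∅
  fail(15) 'bab': from fail(14)=1 chase 'b': 1→0 ⇒ 13;  out={4}∪out(13)={4}
  fail(16) 'cac': from fail(8)=1 chase 'c': 1→0 ⇒ 7;  out=∅∪out(7)=∅
  fail(21) 'bbb': from fail(20)=13 chase 'b': 13 ⇒ 20;  out=∅∪out(20)=∅
  fail(25) 'bba': from fail(20)=13 chase 'a': 13 ⇒ 14;  out=∅∪out(14)=∅
  fail(4) 'aaba': from fail(3)=13 chase 'a': 13 ⇒ 14;  out=∅∪out(14)=∅
  fail(11) 'cbab': from fail(10)=14 chase 'b': 14 ⇒ 15;  out=∅∪out(15)={4}
  fail(17) 'caca': from fail(16)=7 chase 'a': 7 ⇒ 8;  out=∅∪out(8)={1}
  fail(22) 'bbba': from fail(21)=20 chase 'a': 20 ⇒ 25;  out=∅∪out(25)=∅
  fail(26) 'bbac': from fail(25)=14 chase 'c': 14→1→0 ⇒ 7;  out=∅∪out(7)=∅
  fail(5) 'aabab': from fail(4)=14 chase 'b': 14 ⇒ 15;  out=∅∪out(15)={4}
  fail(12) 'cbaba': from fail(11)=15 chase 'a': 15→13 ⇒ 14;  out={3}∪out(14)={3}
  fail(18) 'cacac': from fail(17)=8 chase 'c': 8 ⇒ 16;  out=∅∪out(16)=∅
  fail(23) 'bbbac': from fail(22)=25 chase 'c': 25 ⇒ 26;  out=∅∪out(26)=∅
  fail(27) 'bbacc': from fail(26)=7 chase 'c': 7→0 ⇒ 7;  out={7}∪out(7)={7}
  fail(6) 'aababc': from fail(5)=15 chase 'c': 15→13→0 ⇒ 7;  out={0}∪out(7)={0}
  fail(19) 'cacacb': from fail(18)=16 chase 'b': 16→7 ⇒ 9;  out={5}∪out(9)={2,5}
  fail(24) 'bbbacc': from fail(23)=26 chase 'c': 26 ⇒ 27;  out={6}∪out(27)={6,7}

Text stream:
pos 0 'a': at 1
pos 1 'c': at 7 (fail-walked)
pos 2 'b': at 9  → match P2@[1:2]
pos 3 'b': at 20 (fail-walked)
pos 4 'b': at 21
pos 5 'b': at 21 (fail-walked)
pos 6 'b': at 21 (fail-walked)
pos 7 'a': at 22
pos 8 'c': at 23
pos 9 'c': at 24  → match P6@[4:9],P7@[5:9]
pos 10 'a': at 8 (fail-walked)  → match P1@[9:10]
pos 11 'a': at 2 (fail-walked)
pos 12 'b': at 3
pos 13 'a': at 4
pos 14 'b': at 5  → match P4@[12:14]
pos 15 'c': at 6  → match P0@[10:15]
pos 16 'c': at 7 (fail-walked)
pos 17 'b': at 9  → match P2@[16:17]
pos 18 'b': at 20 (fail-walked)
pos 19 'b': at 21
pos 20 'b': at 21 (fail-walked)
pos 21 'a': at 22
pos 22 'c': at 23
pos 23 'c': at 24  → match P6@[18:23],P7@[19:23]
pos 24 'c': at 7 (fail-walked)
pos 25 'c': at 7 (fail-walked)
pos 26 'a': at 8  → match P1@[25:26]
pos 27 'c': at 16
pos 28 'a': at 17  → match P1@[27:28]
pos 29 'c': at 18
pos 30 'b': at 19  → match P2@[29:30],P5@[25:30]
pos 31 'b': at 20 (fail-walked)
pos 32 'a': at 25
pos 33 'c': at 26
pos 34 'c': at 27  → match P7@[30:34]
pos 35 'a': at 8 (fail-walked)  → match P1@[34:35]
pos 36 'c': at 16
pos 37 'a': at 17  → match P1@[36:37]
pos 38 'c': at 18
pos 39 'b': at 19  → match P2@[38:39],P5@[34:39]
pos 40 'b': at 20 (fail-walked)
pos 41 'a': at 25

Matches: [[2,2],[9,6],[9,7],[10,1],[14,4],[15,0],[17,2],[23,6],[23,7],[26,1],[28,1],[30,2],[30,5],[34,7],[35,1],[37,1],[39,2],[39,5]]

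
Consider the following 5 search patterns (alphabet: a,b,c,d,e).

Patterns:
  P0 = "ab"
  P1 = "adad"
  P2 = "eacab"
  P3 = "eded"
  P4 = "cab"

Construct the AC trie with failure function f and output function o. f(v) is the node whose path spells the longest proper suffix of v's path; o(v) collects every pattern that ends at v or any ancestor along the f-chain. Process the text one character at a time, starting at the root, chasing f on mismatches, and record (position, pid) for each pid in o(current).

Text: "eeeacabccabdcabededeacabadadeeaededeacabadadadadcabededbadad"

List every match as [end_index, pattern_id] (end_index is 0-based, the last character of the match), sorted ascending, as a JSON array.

Build:
Trie nodes:
  n0 'ε': a→1 c→14 e→6
  n1 'a': b→2 d→3
  n2 'ab': ·  [P0 ends]
  n3 'ad': a→4
  n4 'ada': d→5
  n5 'adad': ·  [P1 ends]
  n6 'e': a→7 d→11
  n7 'ea': c→8
  n8 'eac': a→9
  n9 'eaca': b→10
  n10 'eacab': ·  [P2 ends]
  n11 'ed': e→12
  n12 'ede': d→13
  n13 'eded': ·  [P3 ends]
  n14 'c': a→15
  n15 'ca': b→16
  n16 'cab': ·  [P4 ends]

Failure links (BFS by depth):
  fail(1) 'a': from fail(0)=0 chase 'a': 0 ⇒ 0;  out=∅∪out(0)=∅
  fail(6) 'e': from fail(0)=0 chase 'e': 0 ⇒ 0;  out=∅∪out(0)=∅
  fail(14) 'c': from fail(0)=0 chase 'c': 0 ⇒ 0;  out=∅∪out(0)=∅
  fail(2) 'ab': from fail(1)=0 chase 'b': 0 ⇒ 0;  out={0}∪out(0)={0}
  fail(3) 'ad': from fail(1)=0 chase 'd': 0 ⇒ 0;  out=∅∪out(0)=∅
  fail(7) 'ea': from fail(6)=0 chase 'a': 0 ⇒ 1;  out=∅∪out(1)=∅
  fail(11) 'ed': from fail(6)=0 chase 'd': 0 ⇒ 0;  out=∅∪out(0)=∅
  fail(15) 'ca': from fail(14)=0 chase 'a': 0 ⇒ 1;  out=∅∪out(1)=∅
  fail(4) 'ada': from fail(3)=0 chase 'a': 0 ⇒ 1;  out=∅∪out(1)=∅
  fail(8) 'eac': from fail(7)=1 chase 'c': 1→0 ⇒ 14;  out=∅∪out(14)=∅
  fail(12) 'ede': from fail(11)=0 chase 'e': 0 ⇒ 6;  out=∅∪out(6)=∅
  fail(16) 'cab': from fail(15)=1 chase 'b': 1 ⇒ 2;  out={4}∪out(2)={0,4}
  fail(5) 'adad': from fail(4)=1 chase 'd': 1 ⇒ 3;  out={1}∪out(3)={1}
  fail(9) 'eaca': from fail(8)=14 chase 'a': 14 ⇒ 15;  out=∅∪out(15)=∅
  fail(13) 'eded': from fail(12)=6 chase 'd': 6 ⇒ 11;  out={3}∪out(11)={3}
  fail(10) 'eacab': from fail(9)=15 chase 'b': 15 ⇒ 16;  out={2}∪out(16)={0,2,4}

Run:
pos 0 'e': at 6
pos 1 'e': at 6 (fail-walked)
pos 2 'e': at 6 (fail-walked)
pos 3 'a': at 7
pos 4 'c': at 8
pos 5 'a': at 9
pos 6 'b': at 10  emit P0@[5:6],P2@[2:6],P4@[4:6]
pos 7 'c': at 14 (fail-walked)
pos 8 'c': at 14 (fail-walked)
pos 9 'a': at 15
pos 10 'b': at 16  emit P0@[9:10],P4@[8:10]
pos 11 'd': at 0 (fail-walked)
pos 12 'c': at 14
pos 13 'a': at 15
pos 14 'b': at 16  emit P0@[13:14],P4@[12:14]
pos 15 'e': at 6 (fail-walked)
pos 16 'd': at 11
pos 17 'e': at 12
pos 18 'd': at 13  emit P3@[15:18]
pos 19 'e': at 12 (fail-walked)
pos 20 'a': at 7 (fail-walked)
pos 21 'c': at 8
pos 22 'a': at 9
pos 23 'b': at 10  emit P0@[22:23],P2@[19:23],P4@[21:23]
pos 24 'a': at 1 (fail-walked)
pos 25 'd': at 3
pos 26 'a': at 4
pos 27 'd': at 5  emit P1@[24:27]
pos 28 'e': at 6 (fail-walked)
pos 29 'e': at 6 (fail-walked)
pos 30 'a': at 7
pos 31 'e': at 6 (fail-walked)
pos 32 'd': at 11
pos 33 'e': at 12
pos 34 'd': at 13  emit P3@[31:34]
pos 35 'e': at 12 (fail-walked)
pos 36 'a': at 7 (fail-walked)
pos 37 'c': at 8
pos 38 'a': at 9
pos 39 'b': at 10  emit P0@[38:39],P2@[35:39],P4@[37:39]
pos 40 'a': at 1 (fail-walked)
pos 41 'd': at 3
pos 42 'a': at 4
pos 43 'd': at 5  emit P1@[40:43]
pos 44 'a': at 4 (fail-walked)
pos 45 'd': at 5  emit P1@[42:45]
pos 46 'a': at 4 (fail-walked)
pos 47 'd': at 5  emit P1@[44:47]
pos 48 'c': at 14 (fail-walked)
pos 49 'a': at 15
pos 50 'b': at 16  emit P0@[49:50],P4@[48:50]
pos 51 'e': at 6 (fail-walked)
pos 52 'd': at 11
pos 53 'e': at 12
pos 54 'd': at 13  emit P3@[51:54]
pos 55 'b': at 0 (fail-walked)
pos 56 'a': at 1
pos 57 'd': at 3
pos 58 'a': at 4
pos 59 'd': at 5  emit P1@[56:59]

All matches (sorted): [[6,0],[6,2],[6,4],[10,0],[10,4],[14,0],[14,4],[18,3],[23,0],[23,2],[23,4],[27,1],[34,3],[39,0],[39,2],[39,4],[43,1],[45,1],[47,1],[50,0],[50,4],[54,3],[59,1]]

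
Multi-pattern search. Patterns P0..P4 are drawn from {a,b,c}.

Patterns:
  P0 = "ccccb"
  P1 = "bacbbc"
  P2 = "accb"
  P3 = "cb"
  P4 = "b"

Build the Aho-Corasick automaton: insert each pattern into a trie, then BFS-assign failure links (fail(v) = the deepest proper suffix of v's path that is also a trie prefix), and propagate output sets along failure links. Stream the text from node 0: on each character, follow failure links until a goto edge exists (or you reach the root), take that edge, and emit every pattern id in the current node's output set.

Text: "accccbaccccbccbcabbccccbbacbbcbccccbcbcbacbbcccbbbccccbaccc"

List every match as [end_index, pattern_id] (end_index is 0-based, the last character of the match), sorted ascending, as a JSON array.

Build automaton:
Trie (insert patterns):
  0='ε' goto a→12 b→6 c→1
  1='c' goto b→16 c→2
  2='cc' goto c→3
  3='ccc' goto c→4
  4='cccc' goto b→5
  5='ccccb' goto ·  ←P0
  6='b' goto a→7  ←P4
  7='ba' goto c→8
  8='bac' goto b→9
  9='bacb' goto b→10
  10='bacbb' goto c→11
  11='bacbbc' goto ·  ←P1
  12='a' goto c→13
  13='ac' goto c→14
  14='acc' goto b→15
  15='accb' goto ·  ←P2
  16='cb' goto ·  ←P3

BFS fail/out derivation:
  n1('c'): parent n0 fail=0; on 'c' 0 → fail=0;  out ∅∪∅=∅
  n6('b'): parent n0 fail=0; on 'b' 0 → fail=0;  out {4}∪∅={4}
  n12('a'): parent n0 fail=0; on 'a' 0 → fail=0;  out ∅∪∅=∅
  n2('cc'): parent n1 fail=0; on 'c' 0 → fail=1;  out ∅∪∅=∅
  n7('ba'): parent n6 fail=0; on 'a' 0 → fail=12;  out ∅∪∅=∅
  n13('ac'): parent n12 fail=0; on 'c' 0 → fail=1;  out ∅∪∅=∅
  n16('cb'): parent n1 fail=0; on 'b' 0 → fail=6;  out {3}∪{4}={3,4}
  n3('ccc'): parent n2 fail=1; on 'c' 1 → fail=2;  out ∅∪∅=∅
  n8('bac'): parent n7 fail=12; on 'c' 12 → fail=13;  out ∅∪∅=∅
  n14('acc'): parent n13 fail=1; on 'c' 1 → fail=2;  out ∅∪∅=∅
  n4('cccc'): parent n3 fail=2; on 'c' 2 → fail=3;  out ∅∪∅=∅
  n9('bacb'): parent n8 fail=13; on 'b' 13→1 → fail=16;  out ∅∪{3,4}={3,4}
  n15('accb'): parent n14 fail=2; on 'b' 2→1 → fail=16;  out {2}∪{3,4}={2,3,4}
  n5('ccccb'): parent n4 fail=3; on 'b' 3→2→1 → fail=16;  out {0}∪{3,4}={0,3,4}
  n10('bacbb'): parent n9 fail=16; on 'b' 16→6→0 → fail=6;  out ∅∪{4}={4}
  n11('bacbbc'): parent n10 fail=6; on 'c' 6→0 → fail=1;  out {1}∪∅={1}

Scan:
i=0 'a': node 0→12
i=1 'c': node 12→13
i=2 'c': node 13→14
i=3 'c': node 14→3 (fail-walked)
i=4 'c': node 3→4
i=5 'b': node 4→5  emit P0@[1:5],P3@[4:5],P4@[5:5]
i=6 'a': node 5→7 (fail-walked)
i=7 'c': node 7→8
i=8 'c': node 8→14 (fail-walked)
i=9 'c': node 14→3 (fail-walked)
i=10 'c': node 3→4
i=11 'b': node 4→5  emit P0@[7:11],P3@[10:11],P4@[11:11]
i=12 'c': node 5→1 (fail-walked)
i=13 'c': node 1→2
i=14 'b': node 2→16 (fail-walked)  emit P3@[13:14],P4@[14:14]
i=15 'c': node 16→1 (fail-walked)
i=16 'a': node 1→12 (fail-walked)
i=17 'b': node 12→6 (fail-walked)  emit P4@[17:17]
i=18 'b': node 6→6 (fail-walked)  emit P4@[18:18]
i=19 'c': node 6→1 (fail-walked)
i=20 'c': node 1→2
i=21 'c': node 2→3
i=22 'c': node 3→4
i=23 'b': node 4→5  emit P0@[19:23],P3@[22:23],P4@[23:23]
i=24 'b': node 5→6 (fail-walked)  emit P4@[24:24]
i=25 'a': node 6→7
i=26 'c': node 7→8
i=27 'b': node 8→9  emit P3@[26:27],P4@[27:27]
i=28 'b': node 9→10  emit P4@[28:28]
i=29 'c': node 10→11  emit P1@[24:29]
i=30 'b': node 11→16 (fail-walked)  emit P3@[29:30],P4@[30:30]
i=31 'c': node 16→1 (fail-walked)
i=32 'c': node 1→2
i=33 'c': node 2→3
i=34 'c': node 3→4
i=35 'b': node 4→5  emit P0@[31:35],P3@[34:35],P4@[35:35]
i=36 'c': node 5→1 (fail-walked)
i=37 'b': node 1→16  emit P3@[36:37],P4@[37:37]
i=38 'c': node 16→1 (fail-walked)
i=39 'b': node 1→16  emit P3@[38:39],P4@[39:39]
i=40 'a': node 16→7 (fail-walked)
i=41 'c': node 7→8
i=42 'b': node 8→9  emit P3@[41:42],P4@[42:42]
i=43 'b': node 9→10  emit P4@[43:43]
i=44 'c': node 10→11  emit P1@[39:44]
i=45 'c': node 11→2 (fail-walked)
i=46 'c': node 2→3
i=47 'b': node 3→16 (fail-walked)  emit P3@[46:47],P4@[47:47]
i=48 'b': node 16→6 (fail-walked)  emit P4@[48:48]
i=49 'b': node 6→6 (fail-walked)  emit P4@[49:49]
i=50 'c': node 6→1 (fail-walked)
i=51 'c': node 1→2
i=52 'c': node 2→3
i=53 'c': node 3→4
i=54 'b': node 4→5  emit P0@[50:54],P3@[53:54],P4@[54:54]
i=55 'a': node 5→7 (fail-walked)
i=56 'c': node 7→8
i=57 'c': node 8→14 (fail-walked)
i=58 'c': node 14→3 (fail-walked)

All matches (sorted): [[5,0],[5,3],[5,4],[11,0],[11,3],[11,4],[14,3],[14,4],[17,4],[18,4],[23,0],[23,3],[23,4],[24,4],[27,3],[27,4],[28,4],[29,1],[30,3],[30,4],[35,0],[35,3],[35,4],[37,3],[37,4],[39,3],[39,4],[42,3],[42,4],[43,4],[44,1],[47,3],[47,4],[48,4],[49,4],[54,0],[54,3],[54,4]]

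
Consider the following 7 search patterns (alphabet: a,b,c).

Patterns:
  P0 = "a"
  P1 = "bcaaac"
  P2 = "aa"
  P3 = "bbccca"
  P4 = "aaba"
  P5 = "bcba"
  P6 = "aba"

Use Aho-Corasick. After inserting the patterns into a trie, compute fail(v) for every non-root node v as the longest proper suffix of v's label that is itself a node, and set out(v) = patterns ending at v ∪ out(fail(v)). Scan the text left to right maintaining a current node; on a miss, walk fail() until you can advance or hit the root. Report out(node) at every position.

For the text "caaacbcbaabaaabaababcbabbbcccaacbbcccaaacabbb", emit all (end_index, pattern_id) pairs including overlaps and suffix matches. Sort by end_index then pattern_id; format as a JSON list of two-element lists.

Build automaton:
Trie nodes:
  0='ε' goto a→1 b→2
  1='a' goto a→8 b→18  ←P0
  2='b' goto b→9 c→3
  3='bc' goto a→4 b→16
  4='bca' goto a→5
  5='bcaa' goto a→6
  6='bcaaa' goto c→7
  7='bcaaac' goto ·  ←P1
  8='aa' goto b→14  ←P2
  9='bb' goto c→10
  10='bbc' goto c→11
  11='bbcc' goto c→12
  12='bbccc' goto a→13
  13='bbccca' goto ·  ←P3
  14='aab' goto a→15
  15='aaba' goto ·  ←P4
  16='bcb' goto a→17
  17='bcba' goto ·  ←P5
  18='ab' goto a→19
  19='aba' goto ·  ←P6

Failure links (BFS by depth):
  fail(1) 'a': from fail(0)=0 chase 'a': 0 ⇒ 0;  out={0}∪out(0)={0}
  fail(2) 'b': from fail(0)=0 chase 'b': 0 ⇒ 0;  out=∅∪out(0)=∅
  fail(3) 'bc': from fail(2)=0 chase 'c': 0 ⇒ 0;  out=∅∪out(0)=∅
  fail(8) 'aa': from fail(1)=0 chase 'a': 0 ⇒ 1;  out={2}∪out(1)={0,2}
  fail(9) 'bb': from fail(2)=0 chase 'b': 0 ⇒ 2;  out=∅∪out(2)=∅
  fail(18) 'ab': from fail(1)=0 chase 'b': 0 ⇒ 2;  out=∅∪out(2)=∅
  fail(4) 'bca': from fail(3)=0 chase 'a': 0 ⇒ 1;  out=∅∪out(1)={0}
  fail(10) 'bbc': from fail(9)=2 chase 'c': 2 ⇒ 3;  out=∅∪out(3)=∅
  fail(14) 'aab': from fail(8)=1 chase 'b': 1 ⇒ 18;  out=∅∪out(18)=∅
  fail(16) 'bcb': from fail(3)=0 chase 'b': 0 ⇒ 2;  out=∅∪out(2)=∅
  fail(19) 'aba': from fail(18)=2 chase 'a': 2→0 ⇒ 1;  out={6}∪out(1)={0,6}
  fail(5) 'bcaa': from fail(4)=1 chase 'a': 1 ⇒ 8;  out=∅∪out(8)={0,2}
  fail(11) 'bbcc': from fail(10)=3 chase 'c': 3→0 ⇒ 0;  out=∅∪out(0)=∅
  fail(15) 'aaba': from fail(14)=18 chase 'a': 18 ⇒ 19;  out={4}∪out(19)={0,4,6}
  fail(17) 'bcba': from fail(16)=2 chase 'a': 2→0 ⇒ 1;  out={5}∪out(1)={0,5}
  fail(6) 'bcaaa': from fail(5)=8 chase 'a': 8→1 ⇒ 8;  out=∅∪out(8)={0,2}
  fail(12) 'bbccc': from fail(11)=0 chase 'c': 0 ⇒ 0;  out=∅∪out(0)=∅
  fail(7) 'bcaaac': from fail(6)=8 chase 'c': 8→1→0 ⇒ 0;  out={1}∪out(0)={1}
  fail(13) 'bbccca': from fail(12)=0 chase 'a': 0 ⇒ 1;  out={3}∪out(1)={0,3}

Text stream:
pos 0 'c': at 0
pos 1 'a': at 1  emit P0@[1:1]
pos 2 'a': at 8  emit P0@[2:2],P2@[1:2]
pos 3 'a': at 8 (via fail)  emit P0@[3:3],P2@[2:3]
pos 4 'c': at 0 (via fail)
pos 5 'b': at 2
pos 6 'c': at 3
pos 7 'b': at 16
pos 8 'a': at 17  emit P0@[8:8],P5@[5:8]
pos 9 'a': at 8 (via fail)  emit P0@[9:9],P2@[8:9]
pos 10 'b': at 14
pos 11 'a': at 15  emit P0@[11:11],P4@[8:11],P6@[9:11]
pos 12 'a': at 8 (via fail)  emit P0@[12:12],P2@[11:12]
pos 13 'a': at 8 (via fail)  emit P0@[13:13],P2@[12:13]
pos 14 'b': at 14
pos 15 'a': at 15  emit P0@[15:15],P4@[12:15],P6@[13:15]
pos 16 'a': at 8 (via fail)  emit P0@[16:16],P2@[15:16]
pos 17 'b': at 14
pos 18 'a': at 15  emit P0@[18:18],P4@[15:18],P6@[16:18]
pos 19 'b': at 18 (via fail)
pos 20 'c': at 3 (via fail)
pos 21 'b': at 16
pos 22 'a': at 17  emit P0@[22:22],P5@[19:22]
pos 23 'b': at 18 (via fail)
pos 24 'b': at 9 (via fail)
pos 25 'b': at 9 (via fail)
pos 26 'c': at 10
pos 27 'c': at 11
pos 28 'c': at 12
pos 29 'a': at 13  emit P0@[29:29],P3@[24:29]
pos 30 'a': at 8 (via fail)  emit P0@[30:30],P2@[29:30]
pos 31 'c': at 0 (via fail)
pos 32 'b': at 2
pos 33 'b': at 9
pos 34 'c': at 10
pos 35 'c': at 11
pos 36 'c': at 12
pos 37 'a': at 13  emit P0@[37:37],P3@[32:37]
pos 38 'a': at 8 (via fail)  emit P0@[38:38],P2@[37:38]
pos 39 'a': at 8 (via fail)  emit P0@[39:39],P2@[38:39]
pos 40 'c': at 0 (via fail)
pos 41 'a': at 1  emit P0@[41:41]
pos 42 'b': at 18
pos 43 'b': at 9 (via fail)
pos 44 'b': at 9 (via fail)

Matches: [[1,0],[2,0],[2,2],[3,0],[3,2],[8,0],[8,5],[9,0],[9,2],[11,0],[11,4],[11,6],[12,0],[12,2],[13,0],[13,2],[15,0],[15,4],[15,6],[16,0],[16,2],[18,0],[18,4],[18,6],[22,0],[22,5],[29,0],[29,3],[30,0],[30,2],[37,0],[37,3],[38,0],[38,2],[39,0],[39,2],[41,0]]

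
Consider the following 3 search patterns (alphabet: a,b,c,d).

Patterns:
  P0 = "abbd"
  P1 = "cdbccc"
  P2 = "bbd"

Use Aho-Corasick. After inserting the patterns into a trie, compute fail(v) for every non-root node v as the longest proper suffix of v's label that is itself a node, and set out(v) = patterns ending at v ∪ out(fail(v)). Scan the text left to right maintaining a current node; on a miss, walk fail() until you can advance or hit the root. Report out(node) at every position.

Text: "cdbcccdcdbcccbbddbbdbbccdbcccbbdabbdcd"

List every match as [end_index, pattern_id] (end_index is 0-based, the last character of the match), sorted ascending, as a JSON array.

Build:
Trie (insert patterns):
  n0 'ε': a→1 b→11 c→5
  n1 'a': b→2
  n2 'ab': b→3
  n3 'abb': d→4
  n4 'abbd': ·  ←P0
  n5 'c': d→6
  n6 'cd': b→7
  n7 'cdb': c→8
  n8 'cdbc': c→9
  n9 'cdbcc': c→10
  n10 'cdbccc': ·  ←P1
  n11 'b': b→12
  n12 'bb': d→13
  n13 'bbd': ·  ←P2

BFS fail/out derivation:
  fail(1) 'a': from fail(0)=0 chase 'a': 0 ⇒ 0;  out=∅∪out(0)=∅
  fail(5) 'c': from fail(0)=0 chase 'c': 0 ⇒ 0;  out=∅∪out(0)=∅
  fail(11) 'b': from fail(0)=0 chase 'b': 0 ⇒ 0;  out=∅∪out(0)=∅
  fail(2) 'ab': from fail(1)=0 chase 'b': 0 ⇒ 11;  out=∅∪out(11)=∅
  fail(6) 'cd': from fail(5)=0 chase 'd': 0 ⇒ 0;  out=∅∪out(0)=∅
  fail(12) 'bb': from fail(11)=0 chase 'b': 0 ⇒ 11;  out=∅∪out(11)=∅
  fail(3) 'abb': from fail(2)=11 chase 'b': 11 ⇒ 12;  out=∅∪out(12)=∅
  fail(7) 'cdb': from fail(6)=0 chase 'b': 0 ⇒ 11;  out=∅∪out(11)=∅
  fail(13) 'bbd': from fail(12)=11 chase 'd': 11→0 ⇒ 0;  out={2}∪out(0)={2}
  fail(4) 'abbd': from fail(3)=12 chase 'd': 12 ⇒ 13;  out={0}∪out(13)={0,2}
  fail(8) 'cdbc': from fail(7)=11 chase 'c': 11→0 ⇒ 5;  out=∅∪out(5)=∅
  fail(9) 'cdbcc': from fail(8)=5 chase 'c': 5→0 ⇒ 5;  out=∅∪out(5)=∅
  fail(10) 'cdbccc': from fail(9)=5 chase 'c': 5→0 ⇒ 5;  out={1}∪out(5)={1}

Text stream:
[0] read 'c'  n0⇒n5
[1] read 'd'  n5⇒n6
[2] read 'b'  n6⇒n7
[3] read 'c'  n7⇒n8
[4] read 'c'  n8⇒n9
[5] read 'c'  n9⇒n10  → match P1@[0:5]
[6] read 'd'  n10⇒n6 (via fail)
[7] read 'c'  n6⇒n5 (via fail)
[8] read 'd'  n5⇒n6
[9] read 'b'  n6⇒n7
[10] read 'c'  n7⇒n8
[11] read 'c'  n8⇒n9
[12] read 'c'  n9⇒n10  → match P1@[7:12]
[13] read 'b'  n10⇒n11 (via fail)
[14] read 'b'  n11⇒n12
[15] read 'd'  n12⇒n13  → match P2@[13:15]
[16] read 'd'  n13⇒n0 (via fail)
[17] read 'b'  n0⇒n11
[18] read 'b'  n11⇒n12
[19] read 'd'  n12⇒n13  → match P2@[17:19]
[20] read 'b'  n13⇒n11 (via fail)
[21] read 'b'  n11⇒n12
[22] read 'c'  n12⇒n5 (via fail)
[23] read 'c'  n5⇒n5 (via fail)
[24] read 'd'  n5⇒n6
[25] read 'b'  n6⇒n7
[26] read 'c'  n7⇒n8
[27] read 'c'  n8⇒n9
[28] read 'c'  n9⇒n10  → match P1@[23:28]
[29] read 'b'  n10⇒n11 (via fail)
[30] read 'b'  n11⇒n12
[31] read 'd'  n12⇒n13  → match P2@[29:31]
[32] read 'a'  n13⇒n1 (via fail)
[33] read 'b'  n1⇒n2
[34] read 'b'  n2⇒n3
[35] read 'd'  n3⇒n4  → match P0@[32:35],P2@[33:35]
[36] read 'c'  n4⇒n5 (via fail)
[37] read 'd'  n5⇒n6

All matches (sorted): [[5,1],[12,1],[15,2],[19,2],[28,1],[31,2],[35,0],[35,2]]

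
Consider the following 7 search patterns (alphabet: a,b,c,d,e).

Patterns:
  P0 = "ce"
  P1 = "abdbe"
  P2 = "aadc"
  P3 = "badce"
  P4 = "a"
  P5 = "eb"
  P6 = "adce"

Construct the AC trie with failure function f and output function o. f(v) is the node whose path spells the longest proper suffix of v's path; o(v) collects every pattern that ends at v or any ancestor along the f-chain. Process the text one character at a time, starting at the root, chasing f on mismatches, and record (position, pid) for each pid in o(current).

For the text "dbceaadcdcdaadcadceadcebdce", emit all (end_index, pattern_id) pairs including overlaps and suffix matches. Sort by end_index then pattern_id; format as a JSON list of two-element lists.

Construct AC machine:
Trie (insert patterns):
  n0 'ε': a→3 b→11 c→1 e→16
  n1 'c': e→2
  n2 'ce': ·  ←P0
  n3 'a': a→8 b→4 d→18  ←P4
  n4 'ab': d→5
  n5 'abd': b→6
  n6 'abdb': e→7
  n7 'abdbe': ·  ←P1
  n8 'aa': d→9
  n9 'aad': c→10
  n10 'aadc': ·  ←P2
  n11 'b': a→12
  n12 'ba': d→13
  n13 'bad': c→14
  n14 'badc': e→15
  n15 'badce': ·  ←P3
  n16 'e': b→17
  n17 'eb': ·  ←P5
  n18 'ad': c→19
  n19 'adc': e→20
  n20 'adce': ·  ←P6

BFS fail/out derivation:
  fail(1) 'c': from fail(0)=0 chase 'c': 0 ⇒ 0;  out=∅∪out(0)=∅
  fail(3) 'a': from fail(0)=0 chase 'a': 0 ⇒ 0;  out={4}∪out(0)={4}
  fail(11) 'b': from fail(0)=0 chase 'b': 0 ⇒ 0;  out=∅∪out(0)=∅
  fail(16) 'e': from fail(0)=0 chase 'e': 0 ⇒ 0;  out=∅∪out(0)=∅
  fail(2) 'ce': from fail(1)=0 chase 'e': 0 ⇒ 16;  out={0}∪out(16)={0}
  fail(4) 'ab': from fail(3)=0 chase 'b': 0 ⇒ 11;  out=∅∪out(11)=∅
  fail(8) 'aa': from fail(3)=0 chase 'a': 0 ⇒ 3;  out=∅∪out(3)={4}
  fail(12) 'ba': from fail(11)=0 chase 'a': 0 ⇒ 3;  out=∅∪out(3)={4}
  fail(17) 'eb': from fail(16)=0 chase 'b': 0 ⇒ 11;  out={5}∪out(11)={5}
  fail(18) 'ad': from fail(3)=0 chase 'd': 0 ⇒ 0;  out=∅∪out(0)=∅
  fail(5) 'abd': from fail(4)=11 chase 'd': 11→0 ⇒ 0;  out=∅∪out(0)=∅
  fail(9) 'aad': from fail(8)=3 chase 'd': 3 ⇒ 18;  out=∅∪out(18)=∅
  fail(13) 'bad': from fail(12)=3 chase 'd': 3 ⇒ 18;  out=∅∪out(18)=∅
  fail(19) 'adc': from fail(18)=0 chase 'c': 0 ⇒ 1;  out=∅∪out(1)=∅
  fail(6) 'abdb': from fail(5)=0 chase 'b': 0 ⇒ 11;  out=∅∪out(11)=∅
  fail(10) 'aadc': from fail(9)=18 chase 'c': 18 ⇒ 19;  out={2}∪out(19)={2}
  fail(14) 'badc': from fail(13)=18 chase 'c': 18 ⇒ 19;  out=∅∪out(19)=∅
  fail(20) 'adce': from fail(19)=1 chase 'e': 1 ⇒ 2;  out={6}∪out(2)={0,6}
  fail(7) 'abdbe': from fail(6)=11 chase 'e': 11→0 ⇒ 16;  out={1}∪out(16)={1}
  fail(15) 'badce': from fail(14)=19 chase 'e': 19 ⇒ 20;  out={3}∪out(20)={0,3,6}

Run:
[0] read 'd'  n0⇒n0
[1] read 'b'  n0⇒n11
[2] read 'c'  n11⇒n1 (fail-walked)
[3] read 'e'  n1⇒n2  → match P0@[2:3]
[4] read 'a'  n2⇒n3 (fail-walked)  → match P4@[4:4]
[5] read 'a'  n3⇒n8  → match P4@[5:5]
[6] read 'd'  n8⇒n9
[7] read 'c'  n9⇒n10  → match P2@[4:7]
[8] read 'd'  n10⇒n0 (fail-walked)
[9] read 'c'  n0⇒n1
[10] read 'd'  n1⇒n0 (fail-walked)
[11] read 'a'  n0⇒n3  → match P4@[11:11]
[12] read 'a'  n3⇒n8  → match P4@[12:12]
[13] read 'd'  n8⇒n9
[14] read 'c'  n9⇒n10  → match P2@[11:14]
[15] read 'a'  n10⇒n3 (fail-walked)  → match P4@[15:15]
[16] read 'd'  n3⇒n18
[17] read 'c'  n18⇒n19
[18] read 'e'  n19⇒n20  → match P0@[17:18],P6@[15:18]
[19] read 'a'  n20⇒n3 (fail-walked)  → match P4@[19:19]
[20] read 'd'  n3⇒n18
[21] read 'c'  n18⇒n19
[22] read 'e'  n19⇒n20  → match P0@[21:22],P6@[19:22]
[23] read 'b'  n20⇒n17 (fail-walked)  → match P5@[22:23]
[24] read 'd'  n17⇒n0 (fail-walked)
[25] read 'c'  n0⇒n1
[26] read 'e'  n1⇒n2  → match P0@[25:26]

All matches (sorted): [[3,0],[4,4],[5,4],[7,2],[11,4],[12,4],[14,2],[15,4],[18,0],[18,6],[19,4],[22,0],[22,6],[23,5],[26,0]]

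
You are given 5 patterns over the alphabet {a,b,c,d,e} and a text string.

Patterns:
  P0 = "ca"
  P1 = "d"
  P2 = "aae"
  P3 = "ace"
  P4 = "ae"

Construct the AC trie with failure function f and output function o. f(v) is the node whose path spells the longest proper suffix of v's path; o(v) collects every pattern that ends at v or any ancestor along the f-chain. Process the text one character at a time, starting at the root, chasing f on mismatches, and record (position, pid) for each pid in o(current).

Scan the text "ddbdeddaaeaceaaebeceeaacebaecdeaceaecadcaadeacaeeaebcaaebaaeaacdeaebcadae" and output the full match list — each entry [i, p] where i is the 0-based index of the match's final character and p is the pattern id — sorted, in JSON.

Build:
Trie (insert patterns):
  n0 'ε': a→4 c→1 d→3
  n1 'c': a→2
  n2 'ca': ·  ←P0
  n3 'd': ·  ←P1
  n4 'a': a→5 c→7 e→9
  n5 'aa': e→6
  n6 'aae': ·  ←P2
  n7 'ac': e→8
  n8 'ace': ·  ←P3
  n9 'ae': ·  ←P4

BFS fail/out derivation:
  n1('c'): parent n0 fail=0; on 'c' 0 → fail=0;  out ∅∪∅=∅
  n3('d'): parent n0 fail=0; on 'd' 0 → fail=0;  out {1}∪∅={1}
  n4('a'): parent n0 fail=0; on 'a' 0 → fail=0;  out ∅∪∅=∅
  n2('ca'): parent n1 fail=0; on 'a' 0 → fail=4;  out {0}∪∅={0}
  n5('aa'): parent n4 fail=0; on 'a' 0 → fail=4;  out ∅∪∅=∅
  n7('ac'): parent n4 fail=0; on 'c' 0 → fail=1;  out ∅∪∅=∅
  n9('ae'): parent n4 fail=0; on 'e' 0 → fail=0;  out {4}∪∅={4}
  n6('aae'): parent n5 fail=4; on 'e' 4 → fail=9;  out {2}∪{4}={2,4}
  n8('ace'): parent n7 fail=1; on 'e' 1→0 → fail=0;  out {3}∪∅={3}

Run:
i=0 'd': node 0→3  ** P1@[0:0]
i=1 'd': node 3→3 (fail-walked)  ** P1@[1:1]
i=2 'b': node 3→0 (fail-walked)
i=3 'd': node 0→3  ** P1@[3:3]
i=4 'e': node 3→0 (fail-walked)
i=5 'd': node 0→3  ** P1@[5:5]
i=6 'd': node 3→3 (fail-walked)  ** P1@[6:6]
i=7 'a': node 3→4 (fail-walked)
i=8 'a': node 4→5
i=9 'e': node 5→6  ** P2@[7:9],P4@[8:9]
i=10 'a': node 6→4 (fail-walked)
i=11 'c': node 4→7
i=12 'e': node 7→8  ** P3@[10:12]
i=13 'a': node 8→4 (fail-walked)
i=14 'a': node 4→5
i=15 'e': node 5→6  ** P2@[13:15],P4@[14:15]
i=16 'b': node 6→0 (fail-walked)
i=17 'e': node 0→0
i=18 'c': node 0→1
i=19 'e': node 1→0 (fail-walked)
i=20 'e': node 0→0
i=21 'a': node 0→4
i=22 'a': node 4→5
i=23 'c': node 5→7 (fail-walked)
i=24 'e': node 7→8  ** P3@[22:24]
i=25 'b': node 8→0 (fail-walked)
i=26 'a': node 0→4
i=27 'e': node 4→9  ** P4@[26:27]
i=28 'c': node 9→1 (fail-walked)
i=29 'd': node 1→3 (fail-walked)  ** P1@[29:29]
i=30 'e': node 3→0 (fail-walked)
i=31 'a': node 0→4
i=32 'c': node 4→7
i=33 'e': node 7→8  ** P3@[31:33]
i=34 'a': node 8→4 (fail-walked)
i=35 'e': node 4→9  ** P4@[34:35]
i=36 'c': node 9→1 (fail-walked)
i=37 'a': node 1→2  ** P0@[36:37]
i=38 'd': node 2→3 (fail-walked)  ** P1@[38:38]
i=39 'c': node 3→1 (fail-walked)
i=40 'a': node 1→2  ** P0@[39:40]
i=41 'a': node 2→5 (fail-walked)
i=42 'd': node 5→3 (fail-walked)  ** P1@[42:42]
i=43 'e': node 3→0 (fail-walked)
i=44 'a': node 0→4
i=45 'c': node 4→7
i=46 'a': node 7→2 (fail-walked)  ** P0@[45:46]
i=47 'e': node 2→9 (fail-walked)  ** P4@[46:47]
i=48 'e': node 9→0 (fail-walked)
i=49 'a': node 0→4
i=50 'e': node 4→9  ** P4@[49:50]
i=51 'b': node 9→0 (fail-walked)
i=52 'c': node 0→1
i=53 'a': node 1→2  ** P0@[52:53]
i=54 'a': node 2→5 (fail-walked)
i=55 'e': node 5→6  ** P2@[53:55],P4@[54:55]
i=56 'b': node 6→0 (fail-walked)
i=57 'a': node 0→4
i=58 'a': node 4→5
i=59 'e': node 5→6  ** P2@[57:59],P4@[58:59]
i=60 'a': node 6→4 (fail-walked)
i=61 'a': node 4→5
i=62 'c': node 5→7 (fail-walked)
i=63 'd': node 7→3 (fail-walked)  ** P1@[63:63]
i=64 'e': node 3→0 (fail-walked)
i=65 'a': node 0→4
i=66 'e': node 4→9  ** P4@[65:66]
i=67 'b': node 9→0 (fail-walked)
i=68 'c': node 0→1
i=69 'a': node 1→2  ** P0@[68:69]
i=70 'd': node 2→3 (fail-walked)  ** P1@[70:70]
i=71 'a': node 3→4 (fail-walked)
i=72 'e': node 4→9  ** P4@[71:72]

Matches: [[0,1],[1,1],[3,1],[5,1],[6,1],[9,2],[9,4],[12,3],[15,2],[15,4],[24,3],[27,4],[29,1],[33,3],[35,4],[37,0],[38,1],[40,0],[42,1],[46,0],[47,4],[50,4],[53,0],[55,2],[55,4],[59,2],[59,4],[63,1],[66,4],[69,0],[70,1],[72,4]]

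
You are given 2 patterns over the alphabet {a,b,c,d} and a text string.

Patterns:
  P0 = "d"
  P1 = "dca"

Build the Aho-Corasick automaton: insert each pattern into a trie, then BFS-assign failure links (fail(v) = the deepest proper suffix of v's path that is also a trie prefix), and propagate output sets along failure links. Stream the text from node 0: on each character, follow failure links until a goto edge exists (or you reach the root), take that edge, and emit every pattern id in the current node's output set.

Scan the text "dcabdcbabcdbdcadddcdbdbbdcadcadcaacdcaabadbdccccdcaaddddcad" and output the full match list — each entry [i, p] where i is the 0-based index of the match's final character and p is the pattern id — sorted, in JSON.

Build:
Trie (insert patterns):
  0='ε' goto d→1
  1='d' goto c→2  [P0 ends]
  2='dc' goto a→3
  3='dca' goto ·  [P1 ends]

Failure links (BFS by depth):
  fail(1) 'd': from fail(0)=0 chase 'd': 0 ⇒ 0;  out={0}∪out(0)={0}
  fail(2) 'dc': from fail(1)=0 chase 'c': 0 ⇒ 0;  out=∅∪out(0)=∅
  fail(3) 'dca': from fail(2)=0 chase 'a': 0 ⇒ 0;  out={1}∪out(0)={1}

Text stream:
i=0 'd': node 0→1  ** P0@[0:0]
i=1 'c': node 1→2
i=2 'a': node 2→3  ** P1@[0:2]
i=3 'b': node 3→0 (fail-walked)
i=4 'd': node 0→1  ** P0@[4:4]
i=5 'c': node 1→2
i=6 'b': node 2→0 (fail-walked)
i=7 'a': node 0→0
i=8 'b': node 0→0
i=9 'c': node 0→0
i=10 'd': node 0→1  ** P0@[10:10]
i=11 'b': node 1→0 (fail-walked)
i=12 'd': node 0→1  ** P0@[12:12]
i=13 'c': node 1→2
i=14 'a': node 2→3  ** P1@[12:14]
i=15 'd': node 3→1 (fail-walked)  ** P0@[15:15]
i=16 'd': node 1→1 (fail-walked)  ** P0@[16:16]
i=17 'd': node 1→1 (fail-walked)  ** P0@[17:17]
i=18 'c': node 1→2
i=19 'd': node 2→1 (fail-walked)  ** P0@[19:19]
i=20 'b': node 1→0 (fail-walked)
i=21 'd': node 0→1  ** P0@[21:21]
i=22 'b': node 1→0 (fail-walked)
i=23 'b': node 0→0
i=24 'd': node 0→1  ** P0@[24:24]
i=25 'c': node 1→2
i=26 'a': node 2→3  ** P1@[24:26]
i=27 'd': node 3→1 (fail-walked)  ** P0@[27:27]
i=28 'c': node 1→2
i=29 'a': node 2→3  ** P1@[27:29]
i=30 'd': node 3→1 (fail-walked)  ** P0@[30:30]
i=31 'c': node 1→2
i=32 'a': node 2→3  ** P1@[30:32]
i=33 'a': node 3→0 (fail-walked)
i=34 'c': node 0→0
i=35 'd': node 0→1  ** P0@[35:35]
i=36 'c': node 1→2
i=37 'a': node 2→3  ** P1@[35:37]
i=38 'a': node 3→0 (fail-walked)
i=39 'b': node 0→0
i=40 'a': node 0→0
i=41 'd': node 0→1  ** P0@[41:41]
i=42 'b': node 1→0 (fail-walked)
i=43 'd': node 0→1  ** P0@[43:43]
i=44 'c': node 1→2
i=45 'c': node 2→0 (fail-walked)
i=46 'c': node 0→0
i=47 'c': node 0→0
i=48 'd': node 0→1  ** P0@[48:48]
i=49 'c': node 1→2
i=50 'a': node 2→3  ** P1@[48:50]
i=51 'a': node 3→0 (fail-walked)
i=52 'd': node 0→1  ** P0@[52:52]
i=53 'd': node 1→1 (fail-walked)  ** P0@[53:53]
i=54 'd': node 1→1 (fail-walked)  ** P0@[54:54]
i=55 'd': node 1→1 (fail-walked)  ** P0@[55:55]
i=56 'c': node 1→2
i=57 'a': node 2→3  ** P1@[55:57]
i=58 'd': node 3→1 (fail-walked)  ** P0@[58:58]

All matches (sorted): [[0,0],[2,1],[4,0],[10,0],[12,0],[14,1],[15,0],[16,0],[17,0],[19,0],[21,0],[24,0],[26,1],[27,0],[29,1],[30,0],[32,1],[35,0],[37,1],[41,0],[43,0],[48,0],[50,1],[52,0],[53,0],[54,0],[55,0],[57,1],[58,0]]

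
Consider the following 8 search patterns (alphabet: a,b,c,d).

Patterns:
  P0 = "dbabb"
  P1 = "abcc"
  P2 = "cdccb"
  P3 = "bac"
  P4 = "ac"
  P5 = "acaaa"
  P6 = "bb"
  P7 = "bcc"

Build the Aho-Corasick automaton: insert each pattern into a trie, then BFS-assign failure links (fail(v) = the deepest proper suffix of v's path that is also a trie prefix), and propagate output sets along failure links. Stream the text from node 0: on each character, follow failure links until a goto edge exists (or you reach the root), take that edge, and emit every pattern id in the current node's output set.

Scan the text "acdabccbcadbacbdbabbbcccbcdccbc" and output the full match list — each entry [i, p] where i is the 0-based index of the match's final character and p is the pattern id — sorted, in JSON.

Build automaton:
Trie (insert patterns):
  0='ε' goto a→6 b→15 c→10 d→1
  1='d' goto b→2
  2='db' goto a→3
  3='dba' goto b→4
  4='dbab' goto b→5
  5='dbabb' goto ·  [P0 ends]
  6='a' goto b→7 c→18
  7='ab' goto c→8
  8='abc' goto c→9
  9='abcc' goto ·  [P1 ends]
  10='c' goto d→11
  11='cd' goto c→12
  12='cdc' goto c→13
  13='cdcc' goto b→14
  14='cdccb' goto ·  [P2 ends]
  15='b' goto a→16 b→22 c→23
  16='ba' goto c→17
  17='bac' goto ·  [P3 ends]
  18='ac' goto a→19  [P4 ends]
  19='aca' goto a→20
  20='acaa' goto a→21
  21='acaaa' goto ·  [P5 ends]
  22='bb' goto ·  [P6 ends]
  23='bc' goto c→24
  24='bcc' goto ·  [P7 ends]

Failure links (BFS by depth):
  fail(1) 'd': from fail(0)=0 chase 'd': 0 ⇒ 0;  out=∅∪out(0)=∅
  fail(6) 'a': from fail(0)=0 chase 'a': 0 ⇒ 0;  out=∅∪out(0)=∅
  fail(10) 'c': from fail(0)=0 chase 'c': 0 ⇒ 0;  out=∅∪out(0)=∅
  fail(15) 'b': from fail(0)=0 chase 'b': 0 ⇒ 0;  out=∅∪out(0)=∅
  fail(2) 'db': from fail(1)=0 chase 'b': 0 ⇒ 15;  out=∅∪out(15)=∅
  fail(7) 'ab': from fail(6)=0 chase 'b': 0 ⇒ 15;  out=∅∪out(15)=∅
  fail(11) 'cd': from fail(10)=0 chase 'd': 0 ⇒ 1;  out=∅∪out(1)=∅
  fail(16) 'ba': from fail(15)=0 chase 'a': 0 ⇒ 6;  out=∅∪out(6)=∅
  fail(18) 'ac': from fail(6)=0 chase 'c': 0 ⇒ 10;  out={4}∪out(10)={4}
  fail(22) 'bb': from fail(15)=0 chase 'b': 0 ⇒ 15;  out={6}∪out(15)={6}
  fail(23) 'bc': from fail(15)=0 chase 'c': 0 ⇒ 10;  out=∅∪out(10)=∅
  fail(3) 'dba': from fail(2)=15 chase 'a': 15 ⇒ 16;  out=∅∪out(16)=∅
  fail(8) 'abc': from fail(7)=15 chase 'c': 15 ⇒ 23;  out=∅∪out(23)=∅
  fail(12) 'cdc': from fail(11)=1 chase 'c': 1→0 ⇒ 10;  out=∅∪out(10)=∅
  fail(17) 'bac': from fail(16)=6 chase 'c': 6 ⇒ 18;  out={3}∪out(18)={3,4}
  fail(19) 'aca': from fail(18)=10 chase 'a': 10→0 ⇒ 6;  out=∅∪out(6)=∅
  fail(24) 'bcc': from fail(23)=10 chase 'c': 10→0 ⇒ 10;  out={7}∪out(10)={7}
  fail(4) 'dbab': from fail(3)=16 chase 'b': 16→6 ⇒ 7;  out=∅∪out(7)=∅
  fail(9) 'abcc': from fail(8)=23 chase 'c': 23 ⇒ 24;  out={1}∪out(24)={1,7}
  fail(13) 'cdcc': from fail(12)=10 chase 'c': 10→0 ⇒ 10;  out=∅∪out(10)=∅
  fail(20) 'acaa': from fail(19)=6 chase 'a': 6→0 ⇒ 6;  out=∅∪out(6)=∅
  fail(5) 'dbabb': from fail(4)=7 chase 'b': 7→15 ⇒ 22;  out={0}∪out(22)={0,6}
  fail(14) 'cdccb': from fail(13)=10 chase 'b': 10→0 ⇒ 15;  out={2}∪out(15)={2}
  fail(21) 'acaaa': from fail(20)=6 chase 'a': 6→0 ⇒ 6;  out={5}∪out(6)={5}

Scan:
pos 0 'a': at 6
pos 1 'c': at 18  → match P4@[0:1]
pos 2 'd': at 11 (fail-walked)
pos 3 'a': at 6 (fail-walked)
pos 4 'b': at 7
pos 5 'c': at 8
pos 6 'c': at 9  → match P1@[3:6],P7@[4:6]
pos 7 'b': at 15 (fail-walked)
pos 8 'c': at 23
pos 9 'a': at 6 (fail-walked)
pos 10 'd': at 1 (fail-walked)
pos 11 'b': at 2
pos 12 'a': at 3
pos 13 'c': at 17 (fail-walked)  → match P3@[11:13],P4@[12:13]
pos 14 'b': at 15 (fail-walked)
pos 15 'd': at 1 (fail-walked)
pos 16 'b': at 2
pos 17 'a': at 3
pos 18 'b': at 4
pos 19 'b': at 5  → match P0@[15:19],P6@[18:19]
pos 20 'b': at 22 (fail-walked)  → match P6@[19:20]
pos 21 'c': at 23 (fail-walked)
pos 22 'c': at 24  → match P7@[20:22]
pos 23 'c': at 10 (fail-walked)
pos 24 'b': at 15 (fail-walked)
pos 25 'c': at 23
pos 26 'd': at 11 (fail-walked)
pos 27 'c': at 12
pos 28 'c': at 13
pos 29 'b': at 14  → match P2@[25:29]
pos 30 'c': at 23 (fail-walked)

Result: [[1,4],[6,1],[6,7],[13,3],[13,4],[19,0],[19,6],[20,6],[22,7],[29,2]]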